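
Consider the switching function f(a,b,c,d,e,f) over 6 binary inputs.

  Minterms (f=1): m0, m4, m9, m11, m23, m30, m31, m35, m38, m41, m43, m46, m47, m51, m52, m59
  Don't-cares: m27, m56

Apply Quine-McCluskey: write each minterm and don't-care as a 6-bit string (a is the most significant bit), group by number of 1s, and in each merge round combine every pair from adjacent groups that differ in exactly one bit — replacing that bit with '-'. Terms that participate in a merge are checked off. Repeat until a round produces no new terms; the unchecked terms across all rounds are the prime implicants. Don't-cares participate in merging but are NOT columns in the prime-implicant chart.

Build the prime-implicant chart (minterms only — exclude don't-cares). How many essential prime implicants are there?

Round 0: 000000✓ 000100✓ 001001✓ 001011✓ 010111✓ 011011✓ 011110✓ 011111✓ 100011✓ 100110✓ 101001✓ 101011✓ 101110✓ 101111✓ 110011✓ 110100 111000 111011✓
Round 1: -01001✓ -01011✓ -11011✓ 0-1011✓ 000-00 0010-1✓ 01-111 011-11 01111- 1-0011✓ 1-1011✓ 10-011✓ 10-110 101-11 1010-1✓ 10111- 11-011✓
Round 2: --1011 -010-1 1--011
PIs = {--1011, -010-1, 000-00, 01-111, 011-11, 01111-, 1--011, 10-110, 101-11, 10111-, 110100, 111000}
Coverage chart:
  m0: 000-00 ←essential
  m4: 000-00 ←essential
  m9: -010-1 ←essential
  m11: --1011,-010-1
  m23: 01-111 ←essential
  m30: 01111- ←essential
  m31: 01-111,011-11,01111-
  m35: 1--011 ←essential
  m38: 10-110 ←essential
  m41: -010-1 ←essential
  m43: --1011,-010-1,1--011,101-11
  m46: 10-110,10111-
  m47: 101-11,10111-
  m51: 1--011 ←essential
  m52: 110100 ←essential
  m59: --1011,1--011
Essential: -010-1, 000-00, 01-111, 01111-, 1--011, 10-110, 110100

7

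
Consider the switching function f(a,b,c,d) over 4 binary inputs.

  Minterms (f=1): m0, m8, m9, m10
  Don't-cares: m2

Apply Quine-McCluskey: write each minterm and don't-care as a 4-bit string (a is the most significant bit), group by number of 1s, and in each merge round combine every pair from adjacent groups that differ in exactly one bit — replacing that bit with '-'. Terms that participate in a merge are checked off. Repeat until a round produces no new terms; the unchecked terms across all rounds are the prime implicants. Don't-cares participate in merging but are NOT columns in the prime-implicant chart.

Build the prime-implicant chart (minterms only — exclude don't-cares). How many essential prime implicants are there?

2

[col 0] 0000*, 0010*, 1000*, 1001*, 1010*
[col 1] -000*, -010*, 00-0*, 10-0*, 100-
[col 2] -0-0
Prime implicants: -0-0, 100-
PI chart (minterm → PIs covering it):
  0 | -0-0  (sole → essential)
  8 | -0-0,100-
  9 | 100-  (sole → essential)
  10 | -0-0  (sole → essential)
Essential prime implicants: -0-0, 100-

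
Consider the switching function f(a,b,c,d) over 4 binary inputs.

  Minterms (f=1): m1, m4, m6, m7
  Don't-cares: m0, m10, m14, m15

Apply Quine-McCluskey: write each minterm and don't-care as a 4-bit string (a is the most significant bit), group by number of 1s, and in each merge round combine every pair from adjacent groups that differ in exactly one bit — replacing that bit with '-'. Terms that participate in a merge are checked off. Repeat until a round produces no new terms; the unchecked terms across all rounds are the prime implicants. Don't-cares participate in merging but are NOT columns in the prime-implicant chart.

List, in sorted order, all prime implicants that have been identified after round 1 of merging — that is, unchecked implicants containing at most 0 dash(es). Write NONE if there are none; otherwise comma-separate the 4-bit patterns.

Round 0: 0000✓ 0001✓ 0100✓ 0110✓ 0111✓ 1010✓ 1110✓ 1111✓
Round 1: -110✓ -111✓ 0-00 000- 01-0 011-✓ 1-10 111-✓
Round 2: -11-
PIs = {-11-, 0-00, 000-, 01-0, 1-10}

NONE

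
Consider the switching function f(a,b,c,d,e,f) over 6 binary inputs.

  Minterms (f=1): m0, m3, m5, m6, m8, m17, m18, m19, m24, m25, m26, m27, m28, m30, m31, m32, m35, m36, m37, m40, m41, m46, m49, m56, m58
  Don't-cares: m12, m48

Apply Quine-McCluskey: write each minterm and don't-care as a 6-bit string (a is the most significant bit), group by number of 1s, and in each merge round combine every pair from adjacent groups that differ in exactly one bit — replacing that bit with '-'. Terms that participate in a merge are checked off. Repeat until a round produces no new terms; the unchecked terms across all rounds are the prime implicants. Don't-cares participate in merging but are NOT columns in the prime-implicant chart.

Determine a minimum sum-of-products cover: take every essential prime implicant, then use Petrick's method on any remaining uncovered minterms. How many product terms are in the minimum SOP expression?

13

[col 0] 000000*, 000011*, 000101*, 000110, 001000*, 001100*, 010001*, 010010*, 010011*, 011000*, 011001*, 011010*, 011011*, 011100*, 011110*, 011111*, 100000*, 100011*, 100100*, 100101*, 101000*, 101001*, 101110, 110000*, 110001*, 111000*, 111010*
[col 1] -00000*, -00011, -00101, -01000*, -10001, -11000*, -11010*, 0-0011, 0-1000*, 0-1100*, 00-000*, 001-00*, 01-001*, 01-010*, 01-011*, 0100-1*, 01001-*, 011-00*, 011-10*, 011-11*, 0110-0*, 0110-1*, 01100-*, 01101-*, 0111-0*, 01111-*, 1-0000*, 1-1000*, 10-000*, 100-00, 10010-, 10100-, 11-000*, 11000-, 1110-0*
[col 2] --1000, -0-000, -110-0, 0-1-00, 01-0-1, 01-01-, 011--0, 011-1-, 0110--, 1--000
Prime implicants: --1000, -0-000, -00011, -00101, -10001, -110-0, 0-0011, 0-1-00, 000110, 01-0-1, 01-01-, 011--0, 011-1-, 0110--, 1--000, 100-00, 10010-, 10100-, 101110, 11000-
PI chart (minterm → PIs covering it):
  0 | -0-000  (sole → essential)
  3 | -00011,0-0011
  5 | -00101  (sole → essential)
  6 | 000110  (sole → essential)
  8 | --1000,-0-000,0-1-00
  17 | -10001,01-0-1
  18 | 01-01-  (sole → essential)
  19 | 0-0011,01-0-1,01-01-
  24 | --1000,-110-0,0-1-00,011--0,0110--
  25 | 01-0-1,0110--
  26 | -110-0,01-01-,011--0,011-1-,0110--
  27 | 01-0-1,01-01-,011-1-,0110--
  28 | 0-1-00,011--0
  30 | 011--0,011-1-
  31 | 011-1-  (sole → essential)
  32 | -0-000,1--000,100-00
  35 | -00011  (sole → essential)
  36 | 100-00,10010-
  37 | -00101,10010-
  40 | --1000,-0-000,1--000,10100-
  41 | 10100-  (sole → essential)
  46 | 101110  (sole → essential)
  49 | -10001,11000-
  56 | --1000,-110-0,1--000
  58 | -110-0  (sole → essential)
Essential prime implicants: -0-000, -00011, -00101, -110-0, 000110, 01-01-, 011-1-, 10100-, 101110
Petrick residual → -10001, 0-1-00, 01-0-1, 100-00
Minimum SOP uses 13 PIs: b'd'e'f' + b'c'd'ef + b'c'de'f + bc'd'e'f + bcd'f' + a'ce'f' + a'b'c'def' + a'bd'f + a'bd'e + a'bce + ab'c'e'f' + ab'cd'e' + ab'cdef'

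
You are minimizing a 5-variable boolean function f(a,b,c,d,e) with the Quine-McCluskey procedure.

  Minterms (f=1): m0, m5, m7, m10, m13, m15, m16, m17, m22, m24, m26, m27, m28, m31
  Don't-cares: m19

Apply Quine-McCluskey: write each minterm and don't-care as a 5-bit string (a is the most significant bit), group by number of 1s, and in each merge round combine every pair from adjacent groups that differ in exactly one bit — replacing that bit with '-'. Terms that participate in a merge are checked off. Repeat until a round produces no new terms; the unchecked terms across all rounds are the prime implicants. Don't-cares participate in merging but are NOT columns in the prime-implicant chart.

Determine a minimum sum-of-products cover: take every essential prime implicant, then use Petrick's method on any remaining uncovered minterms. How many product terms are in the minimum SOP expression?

7

size-2^0 implicants → 00000(✓)  00101(✓)  00111(✓)  01010(✓)  01101(✓)  01111(✓)  10000(✓)  10001(✓)  10011(✓)  10110  11000(✓)  11010(✓)  11011(✓)  11100(✓)  11111(✓)
size-2^1 implicants → -0000  -1010  -1111  0-101(✓)  0-111(✓)  001-1(✓)  011-1(✓)  1-000  1-011  100-1  1000-  11-00  11-11  110-0  1101-
size-2^2 implicants → 0-1-1
Unchecked terms (primes): -0000, -1010, -1111, 0-1-1, 1-000, 1-011, 100-1, 1000-, 10110, 11-00, 11-11, 110-0, 1101-
Minterm coverage:
  m0 ⊆ -0000 [E]
  m5 ⊆ 0-1-1 [E]
  m7 ⊆ 0-1-1 [E]
  m10 ⊆ -1010 [E]
  m13 ⊆ 0-1-1 [E]
  m15 ⊆ -1111,0-1-1
  m16 ⊆ -0000,1-000,1000-
  m17 ⊆ 100-1,1000-
  m22 ⊆ 10110 [E]
  m24 ⊆ 1-000,11-00,110-0
  m26 ⊆ -1010,110-0,1101-
  m27 ⊆ 1-011,11-11,1101-
  m28 ⊆ 11-00 [E]
  m31 ⊆ -1111,11-11
E = {-0000, -1010, 0-1-1, 10110, 11-00}
Petrick residual → 100-1, 11-11
Cover = b'c'd'e' + bc'de' + a'ce + ab'c'e + ab'cde' + abd'e' + abde  |cover|=7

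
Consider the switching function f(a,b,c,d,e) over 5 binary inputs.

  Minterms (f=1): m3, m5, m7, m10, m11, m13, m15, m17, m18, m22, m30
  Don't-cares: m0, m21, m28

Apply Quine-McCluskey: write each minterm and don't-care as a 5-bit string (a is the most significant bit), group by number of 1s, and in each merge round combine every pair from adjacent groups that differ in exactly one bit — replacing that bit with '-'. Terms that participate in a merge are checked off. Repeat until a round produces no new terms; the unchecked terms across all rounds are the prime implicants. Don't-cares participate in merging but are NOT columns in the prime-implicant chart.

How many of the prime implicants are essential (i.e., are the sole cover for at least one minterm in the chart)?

5

Round 0: 00000 00011✓ 00101✓ 00111✓ 01010✓ 01011✓ 01101✓ 01111✓ 10001✓ 10010✓ 10101✓ 10110✓ 11100✓ 11110✓
Round 1: -0101 0-011✓ 0-101✓ 0-111✓ 00-11✓ 001-1✓ 01-11✓ 0101- 011-1✓ 1-110 10-01 10-10 111-0
Round 2: 0--11 0-1-1
PIs = {-0101, 0--11, 0-1-1, 00000, 0101-, 1-110, 10-01, 10-10, 111-0}
Coverage chart:
  m3: 0--11 ←essential
  m5: -0101,0-1-1
  m7: 0--11,0-1-1
  m10: 0101- ←essential
  m11: 0--11,0101-
  m13: 0-1-1 ←essential
  m15: 0--11,0-1-1
  m17: 10-01 ←essential
  m18: 10-10 ←essential
  m22: 1-110,10-10
  m30: 1-110,111-0
Essential: 0--11, 0-1-1, 0101-, 10-01, 10-10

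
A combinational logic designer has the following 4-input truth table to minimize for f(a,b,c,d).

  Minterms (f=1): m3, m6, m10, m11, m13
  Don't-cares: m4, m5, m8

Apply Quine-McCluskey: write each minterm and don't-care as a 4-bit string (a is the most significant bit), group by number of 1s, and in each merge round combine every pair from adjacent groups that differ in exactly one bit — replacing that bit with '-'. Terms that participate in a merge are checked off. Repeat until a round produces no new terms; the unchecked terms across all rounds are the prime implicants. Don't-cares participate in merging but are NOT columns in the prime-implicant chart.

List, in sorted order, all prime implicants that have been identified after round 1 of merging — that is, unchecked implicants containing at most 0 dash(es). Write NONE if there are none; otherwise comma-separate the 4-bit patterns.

Round 0: 0011✓ 0100✓ 0101✓ 0110✓ 1000✓ 1010✓ 1011✓ 1101✓
Round 1: -011 -101 01-0 010- 10-0 101-
PIs = {-011, -101, 01-0, 010-, 10-0, 101-}

NONE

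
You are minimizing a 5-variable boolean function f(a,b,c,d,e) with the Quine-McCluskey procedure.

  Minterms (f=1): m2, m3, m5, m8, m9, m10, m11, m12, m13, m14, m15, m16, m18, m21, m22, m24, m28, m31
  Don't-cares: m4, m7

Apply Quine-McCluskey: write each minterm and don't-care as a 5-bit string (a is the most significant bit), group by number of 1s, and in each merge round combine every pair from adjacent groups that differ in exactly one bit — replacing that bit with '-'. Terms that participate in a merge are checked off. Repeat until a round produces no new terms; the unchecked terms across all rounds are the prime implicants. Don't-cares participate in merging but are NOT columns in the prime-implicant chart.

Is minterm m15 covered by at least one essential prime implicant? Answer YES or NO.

YES

[col 0] 00010*, 00011*, 00100*, 00101*, 00111*, 01000*, 01001*, 01010*, 01011*, 01100*, 01101*, 01110*, 01111*, 10000*, 10010*, 10101*, 10110*, 11000*, 11100*, 11111*
[col 1] -0010, -0101, -1000*, -1100*, -1111, 0-010*, 0-011*, 0-100*, 0-101*, 0-111*, 00-11*, 0001-*, 001-1*, 0010-*, 01-00*, 01-01*, 01-10*, 01-11*, 010-0*, 010-1*, 0100-*, 0101-*, 011-0*, 011-1*, 0110-*, 0111-*, 1-000, 10-10, 100-0, 11-00*
[col 2] -1-00, 0--11, 0-01-, 0-1-1, 0-10-, 01--0*, 01--1*, 01-0-*, 01-1-*, 010--*, 011--*
[col 3] 01---
Prime implicants: -0010, -0101, -1-00, -1111, 0--11, 0-01-, 0-1-1, 0-10-, 01---, 1-000, 10-10, 100-0
PI chart (minterm → PIs covering it):
  2 | -0010,0-01-
  3 | 0--11,0-01-
  5 | -0101,0-1-1,0-10-
  8 | -1-00,01---
  9 | 01---  (sole → essential)
  10 | 0-01-,01---
  11 | 0--11,0-01-,01---
  12 | -1-00,0-10-,01---
  13 | 0-1-1,0-10-,01---
  14 | 01---  (sole → essential)
  15 | -1111,0--11,0-1-1,01---
  16 | 1-000,100-0
  18 | -0010,10-10,100-0
  21 | -0101  (sole → essential)
  22 | 10-10  (sole → essential)
  24 | -1-00,1-000
  28 | -1-00  (sole → essential)
  31 | -1111  (sole → essential)
Essential prime implicants: -0101, -1-00, -1111, 01---, 10-10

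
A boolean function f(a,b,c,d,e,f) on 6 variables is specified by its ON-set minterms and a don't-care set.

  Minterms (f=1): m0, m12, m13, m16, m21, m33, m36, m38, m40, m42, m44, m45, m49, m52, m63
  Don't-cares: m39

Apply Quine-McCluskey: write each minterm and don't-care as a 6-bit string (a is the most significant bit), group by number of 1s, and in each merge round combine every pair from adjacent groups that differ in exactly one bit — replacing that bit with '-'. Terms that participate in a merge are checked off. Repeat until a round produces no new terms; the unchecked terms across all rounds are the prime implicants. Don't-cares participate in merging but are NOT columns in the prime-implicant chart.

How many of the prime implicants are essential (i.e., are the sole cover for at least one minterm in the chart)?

size-2^0 implicants → 000000(✓)  001100(✓)  001101(✓)  010000(✓)  010101  100001(✓)  100100(✓)  100110(✓)  100111(✓)  101000(✓)  101010(✓)  101100(✓)  101101(✓)  110001(✓)  110100(✓)  111111
size-2^1 implicants → -01100(✓)  -01101(✓)  0-0000  00110-(✓)  1-0001  1-0100  10-100  1001-0  10011-  101-00  1010-0  10110-(✓)
size-2^2 implicants → -0110-
Unchecked terms (primes): -0110-, 0-0000, 010101, 1-0001, 1-0100, 10-100, 1001-0, 10011-, 101-00, 1010-0, 111111
Minterm coverage:
  m0 ⊆ 0-0000 [E]
  m12 ⊆ -0110- [E]
  m13 ⊆ -0110- [E]
  m16 ⊆ 0-0000 [E]
  m21 ⊆ 010101 [E]
  m33 ⊆ 1-0001 [E]
  m36 ⊆ 1-0100,10-100,1001-0
  m38 ⊆ 1001-0,10011-
  m40 ⊆ 101-00,1010-0
  m42 ⊆ 1010-0 [E]
  m44 ⊆ -0110-,10-100,101-00
  m45 ⊆ -0110- [E]
  m49 ⊆ 1-0001 [E]
  m52 ⊆ 1-0100 [E]
  m63 ⊆ 111111 [E]
E = {-0110-, 0-0000, 010101, 1-0001, 1-0100, 1010-0, 111111}

7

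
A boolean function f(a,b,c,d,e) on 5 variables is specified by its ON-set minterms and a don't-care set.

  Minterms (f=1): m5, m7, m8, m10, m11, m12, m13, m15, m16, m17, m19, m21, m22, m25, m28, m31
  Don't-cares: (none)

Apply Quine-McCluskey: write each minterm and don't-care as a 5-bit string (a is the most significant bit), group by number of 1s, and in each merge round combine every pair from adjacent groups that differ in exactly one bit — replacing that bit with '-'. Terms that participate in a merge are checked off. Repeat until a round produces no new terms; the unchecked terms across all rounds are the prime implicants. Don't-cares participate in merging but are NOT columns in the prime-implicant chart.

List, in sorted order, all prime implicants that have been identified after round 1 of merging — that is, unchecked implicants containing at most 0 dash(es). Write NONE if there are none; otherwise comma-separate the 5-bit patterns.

10110

[col 0] 00101*, 00111*, 01000*, 01010*, 01011*, 01100*, 01101*, 01111*, 10000*, 10001*, 10011*, 10101*, 10110, 11001*, 11100*, 11111*
[col 1] -0101, -1100, -1111, 0-101*, 0-111*, 001-1*, 01-00, 01-11, 010-0, 0101-, 011-1*, 0110-, 1-001, 10-01, 100-1, 1000-
[col 2] 0-1-1
Prime implicants: -0101, -1100, -1111, 0-1-1, 01-00, 01-11, 010-0, 0101-, 0110-, 1-001, 10-01, 100-1, 1000-, 10110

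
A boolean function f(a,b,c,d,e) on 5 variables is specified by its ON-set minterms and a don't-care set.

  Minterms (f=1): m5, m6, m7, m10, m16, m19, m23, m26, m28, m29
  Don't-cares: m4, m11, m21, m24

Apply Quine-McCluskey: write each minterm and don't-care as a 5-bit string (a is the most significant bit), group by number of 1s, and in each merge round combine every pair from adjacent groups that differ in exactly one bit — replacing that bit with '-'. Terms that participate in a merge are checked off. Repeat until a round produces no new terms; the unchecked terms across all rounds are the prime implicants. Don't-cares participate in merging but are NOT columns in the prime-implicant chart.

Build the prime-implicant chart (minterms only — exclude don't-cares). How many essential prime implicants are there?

size-2^0 implicants → 00100(✓)  00101(✓)  00110(✓)  00111(✓)  01010(✓)  01011(✓)  10000(✓)  10011(✓)  10101(✓)  10111(✓)  11000(✓)  11010(✓)  11100(✓)  11101(✓)
size-2^1 implicants → -0101(✓)  -0111(✓)  -1010  001-0(✓)  001-1(✓)  0010-(✓)  0011-(✓)  0101-  1-000  1-101  10-11  101-1(✓)  11-00  110-0  1110-
size-2^2 implicants → -01-1  001--
Unchecked terms (primes): -01-1, -1010, 001--, 0101-, 1-000, 1-101, 10-11, 11-00, 110-0, 1110-
Minterm coverage:
  m5 ⊆ -01-1,001--
  m6 ⊆ 001-- [E]
  m7 ⊆ -01-1,001--
  m10 ⊆ -1010,0101-
  m16 ⊆ 1-000 [E]
  m19 ⊆ 10-11 [E]
  m23 ⊆ -01-1,10-11
  m26 ⊆ -1010,110-0
  m28 ⊆ 11-00,1110-
  m29 ⊆ 1-101,1110-
E = {001--, 1-000, 10-11}

3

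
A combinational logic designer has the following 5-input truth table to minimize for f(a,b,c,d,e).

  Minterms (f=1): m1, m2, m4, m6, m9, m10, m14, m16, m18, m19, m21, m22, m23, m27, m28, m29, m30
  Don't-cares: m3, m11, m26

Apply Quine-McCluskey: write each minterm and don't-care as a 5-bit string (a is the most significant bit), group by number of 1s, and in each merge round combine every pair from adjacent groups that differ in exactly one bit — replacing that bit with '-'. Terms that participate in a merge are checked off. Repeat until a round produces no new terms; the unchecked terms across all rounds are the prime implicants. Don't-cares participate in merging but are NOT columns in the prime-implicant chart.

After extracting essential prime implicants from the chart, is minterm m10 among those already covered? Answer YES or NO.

YES

[col 0] 00001*, 00010*, 00011*, 00100*, 00110*, 01001*, 01010*, 01011*, 01110*, 10000*, 10010*, 10011*, 10101*, 10110*, 10111*, 11010*, 11011*, 11100*, 11101*, 11110*
[col 1] -0010*, -0011*, -0110*, -1010*, -1011*, -1110*, 0-001*, 0-010*, 0-011*, 0-110*, 00-10*, 000-1*, 0001-*, 001-0, 01-10*, 010-1*, 0101-*, 1-010*, 1-011*, 1-101, 1-110*, 10-10*, 10-11*, 100-0, 1001-*, 101-1, 1011-*, 11-10*, 1101-*, 111-0, 1110-
[col 2] --010*, --011*, --110*, -0-10*, -001-*, -1-10*, -101-*, 0--10*, 0-0-1, 0-01-*, 1--10*, 1-01-*, 10-1-
[col 3] ---10, --01-
Prime implicants: ---10, --01-, 0-0-1, 001-0, 1-101, 10-1-, 100-0, 101-1, 111-0, 1110-
PI chart (minterm → PIs covering it):
  1 | 0-0-1  (sole → essential)
  2 | ---10,--01-
  4 | 001-0  (sole → essential)
  6 | ---10,001-0
  9 | 0-0-1  (sole → essential)
  10 | ---10,--01-
  14 | ---10  (sole → essential)
  16 | 100-0  (sole → essential)
  18 | ---10,--01-,10-1-,100-0
  19 | --01-,10-1-
  21 | 1-101,101-1
  22 | ---10,10-1-
  23 | 10-1-,101-1
  27 | --01-  (sole → essential)
  28 | 111-0,1110-
  29 | 1-101,1110-
  30 | ---10,111-0
Essential prime implicants: ---10, --01-, 0-0-1, 001-0, 100-0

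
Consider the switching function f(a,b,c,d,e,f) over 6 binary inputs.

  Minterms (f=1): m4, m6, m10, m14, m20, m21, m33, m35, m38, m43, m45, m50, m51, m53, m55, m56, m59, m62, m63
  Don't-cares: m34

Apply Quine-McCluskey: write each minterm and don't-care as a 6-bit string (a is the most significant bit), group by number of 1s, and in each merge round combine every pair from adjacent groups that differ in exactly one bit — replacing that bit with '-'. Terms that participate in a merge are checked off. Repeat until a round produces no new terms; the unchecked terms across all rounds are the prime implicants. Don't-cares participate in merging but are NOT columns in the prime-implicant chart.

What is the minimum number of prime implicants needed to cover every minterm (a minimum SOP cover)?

Round 0: 000100✓ 000110✓ 001010✓ 001110✓ 010100✓ 010101✓ 100001✓ 100010✓ 100011✓ 100110✓ 101011✓ 101101 110010✓ 110011✓ 110101✓ 110111✓ 111000 111011✓ 111110✓ 111111✓
Round 1: -00110 -10101 0-0100 00-110 0001-0 001-10 01010- 1-0010✓ 1-0011✓ 1-1011✓ 10-011✓ 100-10 1000-1 10001-✓ 11-011✓ 11-111✓ 110-11✓ 11001-✓ 1101-1 111-11✓ 11111-
Round 2: 1--011 1-001- 11--11
PIs = {-00110, -10101, 0-0100, 00-110, 0001-0, 001-10, 01010-, 1--011, 1-001-, 100-10, 1000-1, 101101, 11--11, 1101-1, 111000, 11111-}
Coverage chart:
  m4: 0-0100,0001-0
  m6: -00110,00-110,0001-0
  m10: 001-10 ←essential
  m14: 00-110,001-10
  m20: 0-0100,01010-
  m21: -10101,01010-
  m33: 1000-1 ←essential
  m35: 1--011,1-001-,1000-1
  m38: -00110,100-10
  m43: 1--011 ←essential
  m45: 101101 ←essential
  m50: 1-001- ←essential
  m51: 1--011,1-001-,11--11
  m53: -10101,1101-1
  m55: 11--11,1101-1
  m56: 111000 ←essential
  m59: 1--011,11--11
  m62: 11111- ←essential
  m63: 11--11,11111-
Essential: 001-10, 1--011, 1-001-, 1000-1, 101101, 111000, 11111-
Petrick residual → -00110, -10101, 0-0100, 11--11
Min cover (11 terms): b'c'def' + bc'de'f + a'c'de'f' + a'b'cef' + ad'ef + ac'd'e + ab'c'd'f + ab'cde'f + abef + abcd'e'f' + abcde

11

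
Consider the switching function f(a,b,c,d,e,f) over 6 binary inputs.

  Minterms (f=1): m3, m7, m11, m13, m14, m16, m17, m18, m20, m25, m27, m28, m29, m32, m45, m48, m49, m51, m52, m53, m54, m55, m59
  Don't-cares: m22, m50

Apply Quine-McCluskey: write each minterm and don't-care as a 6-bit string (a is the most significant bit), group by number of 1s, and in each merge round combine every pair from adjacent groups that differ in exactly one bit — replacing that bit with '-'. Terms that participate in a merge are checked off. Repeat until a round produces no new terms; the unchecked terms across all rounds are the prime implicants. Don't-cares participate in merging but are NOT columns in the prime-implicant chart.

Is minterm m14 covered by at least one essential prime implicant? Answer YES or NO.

[col 0] 000011*, 000111*, 001011*, 001101*, 001110, 010000*, 010001*, 010010*, 010100*, 010110*, 011001*, 011011*, 011100*, 011101*, 100000*, 101101*, 110000*, 110001*, 110010*, 110011*, 110100*, 110101*, 110110*, 110111*, 111011*
[col 1] -01101, -10000*, -10001*, -10010*, -10100*, -10110*, -11011, 0-1011, 0-1101, 00-011, 000-11, 01-001, 01-100, 010-00*, 010-10*, 0100-0*, 01000-*, 0101-0*, 011-01, 0110-1, 01110-, 1-0000, 11-011, 110-00*, 110-01*, 110-10*, 110-11*, 1100-0*, 1100-1*, 11000-*, 11001-*, 1101-0*, 1101-1*, 11010-*, 11011-*
[col 2] -10-00*, -10-10*, -100-0*, -1000-, -101-0*, 010--0*, 110--0*, 110--1*, 110-0-*, 110-1-*, 1100--*, 1101--*
[col 3] -10--0, 110---
Prime implicants: -01101, -10--0, -1000-, -11011, 0-1011, 0-1101, 00-011, 000-11, 001110, 01-001, 01-100, 011-01, 0110-1, 01110-, 1-0000, 11-011, 110---
PI chart (minterm → PIs covering it):
  3 | 00-011,000-11
  7 | 000-11  (sole → essential)
  11 | 0-1011,00-011
  13 | -01101,0-1101
  14 | 001110  (sole → essential)
  16 | -10--0,-1000-
  17 | -1000-,01-001
  18 | -10--0  (sole → essential)
  20 | -10--0,01-100
  25 | 01-001,011-01,0110-1
  27 | -11011,0-1011,0110-1
  28 | 01-100,01110-
  29 | 0-1101,011-01,01110-
  32 | 1-0000  (sole → essential)
  45 | -01101  (sole → essential)
  48 | -10--0,-1000-,1-0000,110---
  49 | -1000-,110---
  51 | 11-011,110---
  52 | -10--0,110---
  53 | 110---  (sole → essential)
  54 | -10--0,110---
  55 | 110---  (sole → essential)
  59 | -11011,11-011
Essential prime implicants: -01101, -10--0, 000-11, 001110, 1-0000, 110---

YES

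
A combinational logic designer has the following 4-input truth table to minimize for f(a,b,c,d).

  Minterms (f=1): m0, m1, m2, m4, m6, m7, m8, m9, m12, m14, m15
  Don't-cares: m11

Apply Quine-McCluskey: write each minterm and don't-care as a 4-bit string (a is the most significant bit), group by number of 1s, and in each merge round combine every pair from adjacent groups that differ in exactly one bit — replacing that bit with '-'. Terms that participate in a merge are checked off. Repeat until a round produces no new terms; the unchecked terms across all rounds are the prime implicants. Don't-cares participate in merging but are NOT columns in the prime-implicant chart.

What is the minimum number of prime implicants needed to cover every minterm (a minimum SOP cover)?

4

size-2^0 implicants → 0000(✓)  0001(✓)  0010(✓)  0100(✓)  0110(✓)  0111(✓)  1000(✓)  1001(✓)  1011(✓)  1100(✓)  1110(✓)  1111(✓)
size-2^1 implicants → -000(✓)  -001(✓)  -100(✓)  -110(✓)  -111(✓)  0-00(✓)  0-10(✓)  00-0(✓)  000-(✓)  01-0(✓)  011-(✓)  1-00(✓)  1-11  10-1  100-(✓)  11-0(✓)  111-(✓)
size-2^2 implicants → --00  -00-  -1-0  -11-  0--0
Unchecked terms (primes): --00, -00-, -1-0, -11-, 0--0, 1-11, 10-1
Minterm coverage:
  m0 ⊆ --00,-00-,0--0
  m1 ⊆ -00- [E]
  m2 ⊆ 0--0 [E]
  m4 ⊆ --00,-1-0,0--0
  m6 ⊆ -1-0,-11-,0--0
  m7 ⊆ -11- [E]
  m8 ⊆ --00,-00-
  m9 ⊆ -00-,10-1
  m12 ⊆ --00,-1-0
  m14 ⊆ -1-0,-11-
  m15 ⊆ -11-,1-11
E = {-00-, -11-, 0--0}
Petrick residual → --00
Cover = c'd' + b'c' + bc + a'd'  |cover|=4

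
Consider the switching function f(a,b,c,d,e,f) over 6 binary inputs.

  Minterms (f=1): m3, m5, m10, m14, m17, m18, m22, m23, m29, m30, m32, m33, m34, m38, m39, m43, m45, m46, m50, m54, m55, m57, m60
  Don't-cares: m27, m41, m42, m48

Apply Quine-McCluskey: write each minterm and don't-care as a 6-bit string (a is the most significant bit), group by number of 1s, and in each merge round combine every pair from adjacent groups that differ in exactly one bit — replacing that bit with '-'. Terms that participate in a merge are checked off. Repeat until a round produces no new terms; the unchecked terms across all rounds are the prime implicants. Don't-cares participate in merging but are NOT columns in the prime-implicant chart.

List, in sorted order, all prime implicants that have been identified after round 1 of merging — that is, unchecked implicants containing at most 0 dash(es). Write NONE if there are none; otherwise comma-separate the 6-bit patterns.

000011, 000101, 010001, 011011, 011101, 111100

size-2^0 implicants → 000011  000101  001010(✓)  001110(✓)  010001  010010(✓)  010110(✓)  010111(✓)  011011  011101  011110(✓)  100000(✓)  100001(✓)  100010(✓)  100110(✓)  100111(✓)  101001(✓)  101010(✓)  101011(✓)  101101(✓)  101110(✓)  110000(✓)  110010(✓)  110110(✓)  110111(✓)  111001(✓)  111100
size-2^1 implicants → -01010(✓)  -01110(✓)  -10010(✓)  -10110(✓)  -10111(✓)  0-1110  001-10(✓)  01-110  010-10(✓)  01011-(✓)  1-0000(✓)  1-0010(✓)  1-0110(✓)  1-0111(✓)  1-1001  10-001  10-010(✓)  10-110(✓)  100-10(✓)  1000-0(✓)  10000-  10011-(✓)  101-01  101-10(✓)  1010-1  10101-  110-10(✓)  1100-0(✓)  11011-(✓)
size-2^2 implicants → -01-10  -10-10  -1011-  1-0-10  1-00-0  1-011-  10--10
Unchecked terms (primes): -01-10, -10-10, -1011-, 0-1110, 000011, 000101, 01-110, 010001, 011011, 011101, 1-0-10, 1-00-0, 1-011-, 1-1001, 10--10, 10-001, 10000-, 101-01, 1010-1, 10101-, 111100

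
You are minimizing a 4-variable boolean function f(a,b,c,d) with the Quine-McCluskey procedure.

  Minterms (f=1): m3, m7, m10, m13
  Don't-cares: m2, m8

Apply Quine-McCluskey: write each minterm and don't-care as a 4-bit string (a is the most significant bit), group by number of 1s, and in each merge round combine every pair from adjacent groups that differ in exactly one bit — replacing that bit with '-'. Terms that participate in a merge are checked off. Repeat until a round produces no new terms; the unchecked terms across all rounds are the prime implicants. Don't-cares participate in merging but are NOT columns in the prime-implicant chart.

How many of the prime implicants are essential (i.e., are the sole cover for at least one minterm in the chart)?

size-2^0 implicants → 0010(✓)  0011(✓)  0111(✓)  1000(✓)  1010(✓)  1101
size-2^1 implicants → -010  0-11  001-  10-0
Unchecked terms (primes): -010, 0-11, 001-, 10-0, 1101
Minterm coverage:
  m3 ⊆ 0-11,001-
  m7 ⊆ 0-11 [E]
  m10 ⊆ -010,10-0
  m13 ⊆ 1101 [E]
E = {0-11, 1101}

2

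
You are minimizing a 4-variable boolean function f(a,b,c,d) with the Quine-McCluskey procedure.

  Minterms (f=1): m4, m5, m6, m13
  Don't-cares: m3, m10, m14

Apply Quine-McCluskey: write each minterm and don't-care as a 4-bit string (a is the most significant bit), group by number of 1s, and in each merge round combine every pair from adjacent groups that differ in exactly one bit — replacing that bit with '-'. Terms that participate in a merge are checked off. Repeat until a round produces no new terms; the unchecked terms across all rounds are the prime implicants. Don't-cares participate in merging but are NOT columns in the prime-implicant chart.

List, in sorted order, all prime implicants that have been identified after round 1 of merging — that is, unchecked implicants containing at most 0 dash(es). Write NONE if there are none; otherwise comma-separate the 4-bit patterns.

0011

Round 0: 0011 0100✓ 0101✓ 0110✓ 1010✓ 1101✓ 1110✓
Round 1: -101 -110 01-0 010- 1-10
PIs = {-101, -110, 0011, 01-0, 010-, 1-10}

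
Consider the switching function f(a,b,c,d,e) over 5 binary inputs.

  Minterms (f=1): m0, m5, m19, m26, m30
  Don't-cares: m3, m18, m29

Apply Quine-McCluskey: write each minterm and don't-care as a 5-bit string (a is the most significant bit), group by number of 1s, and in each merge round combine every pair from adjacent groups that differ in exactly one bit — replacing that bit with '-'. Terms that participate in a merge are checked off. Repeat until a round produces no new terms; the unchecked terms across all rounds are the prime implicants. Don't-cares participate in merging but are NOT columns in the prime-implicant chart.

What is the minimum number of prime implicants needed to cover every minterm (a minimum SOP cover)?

4

Round 0: 00000 00011✓ 00101 10010✓ 10011✓ 11010✓ 11101 11110✓
Round 1: -0011 1-010 1001- 11-10
PIs = {-0011, 00000, 00101, 1-010, 1001-, 11-10, 11101}
Coverage chart:
  m0: 00000 ←essential
  m5: 00101 ←essential
  m19: -0011,1001-
  m26: 1-010,11-10
  m30: 11-10 ←essential
Essential: 00000, 00101, 11-10
Petrick residual → -0011
Min cover (4 terms): b'c'de + a'b'c'd'e' + a'b'cd'e + abde'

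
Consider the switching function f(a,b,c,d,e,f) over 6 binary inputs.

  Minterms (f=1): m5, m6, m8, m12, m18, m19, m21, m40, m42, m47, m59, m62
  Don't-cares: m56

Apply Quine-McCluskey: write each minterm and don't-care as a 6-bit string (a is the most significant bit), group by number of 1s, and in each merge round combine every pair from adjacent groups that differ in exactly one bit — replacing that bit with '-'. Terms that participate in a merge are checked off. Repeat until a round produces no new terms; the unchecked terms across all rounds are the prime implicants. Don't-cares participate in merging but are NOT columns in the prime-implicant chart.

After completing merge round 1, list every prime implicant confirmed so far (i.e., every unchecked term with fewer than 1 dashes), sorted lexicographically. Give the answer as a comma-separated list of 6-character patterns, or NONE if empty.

000110, 101111, 111011, 111110

[col 0] 000101*, 000110, 001000*, 001100*, 010010*, 010011*, 010101*, 101000*, 101010*, 101111, 111000*, 111011, 111110
[col 1] -01000, 0-0101, 001-00, 01001-, 1-1000, 1010-0
Prime implicants: -01000, 0-0101, 000110, 001-00, 01001-, 1-1000, 1010-0, 101111, 111011, 111110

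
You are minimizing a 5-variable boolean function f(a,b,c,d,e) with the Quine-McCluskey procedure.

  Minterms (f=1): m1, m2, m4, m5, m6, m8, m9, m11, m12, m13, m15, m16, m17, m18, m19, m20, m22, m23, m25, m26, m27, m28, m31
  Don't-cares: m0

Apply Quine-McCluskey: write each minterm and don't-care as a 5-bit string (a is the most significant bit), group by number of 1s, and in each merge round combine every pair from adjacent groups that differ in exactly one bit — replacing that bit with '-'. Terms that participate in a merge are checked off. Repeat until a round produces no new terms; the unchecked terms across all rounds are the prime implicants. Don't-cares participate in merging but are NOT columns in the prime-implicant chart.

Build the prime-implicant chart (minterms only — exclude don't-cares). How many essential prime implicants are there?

[col 0] 00000*, 00001*, 00010*, 00100*, 00101*, 00110*, 01000*, 01001*, 01011*, 01100*, 01101*, 01111*, 10000*, 10001*, 10010*, 10011*, 10100*, 10110*, 10111*, 11001*, 11010*, 11011*, 11100*, 11111*
[col 1] -0000*, -0001*, -0010*, -0100*, -0110*, -1001*, -1011*, -1100*, -1111*, 0-000*, 0-001*, 0-100*, 0-101*, 00-00*, 00-01*, 00-10*, 000-0*, 0000-*, 001-0*, 0010-*, 01-00*, 01-01*, 01-11*, 010-1*, 0100-*, 011-1*, 0110-*, 1-001*, 1-010*, 1-011*, 1-100*, 1-111*, 10-00*, 10-10*, 10-11*, 100-0*, 100-1*, 1000-*, 1001-*, 101-0*, 1011-*, 11-11*, 110-1*, 1101-*
[col 2] --001, --100, -0-00*, -0-10*, -00-0*, -000-, -01-0*, -1-11, -10-1, 0--00*, 0--01*, 0-00-*, 0-10-*, 00--0*, 00-0-*, 01--1, 01-0-*, 1--11, 1-0-1, 1-01-, 10--0*, 10-1-, 100--
[col 3] -0--0, 0--0-
Prime implicants: --001, --100, -0--0, -000-, -1-11, -10-1, 0--0-, 01--1, 1--11, 1-0-1, 1-01-, 10-1-, 100--
PI chart (minterm → PIs covering it):
  1 | --001,-000-,0--0-
  2 | -0--0  (sole → essential)
  4 | --100,-0--0,0--0-
  5 | 0--0-  (sole → essential)
  6 | -0--0  (sole → essential)
  8 | 0--0-  (sole → essential)
  9 | --001,-10-1,0--0-,01--1
  11 | -1-11,-10-1,01--1
  12 | --100,0--0-
  13 | 0--0-,01--1
  15 | -1-11,01--1
  16 | -0--0,-000-,100--
  17 | --001,-000-,1-0-1,100--
  18 | -0--0,1-01-,10-1-,100--
  19 | 1--11,1-0-1,1-01-,10-1-,100--
  20 | --100,-0--0
  22 | -0--0,10-1-
  23 | 1--11,10-1-
  25 | --001,-10-1,1-0-1
  26 | 1-01-  (sole → essential)
  27 | -1-11,-10-1,1--11,1-0-1,1-01-
  28 | --100  (sole → essential)
  31 | -1-11,1--11
Essential prime implicants: --100, -0--0, 0--0-, 1-01-

4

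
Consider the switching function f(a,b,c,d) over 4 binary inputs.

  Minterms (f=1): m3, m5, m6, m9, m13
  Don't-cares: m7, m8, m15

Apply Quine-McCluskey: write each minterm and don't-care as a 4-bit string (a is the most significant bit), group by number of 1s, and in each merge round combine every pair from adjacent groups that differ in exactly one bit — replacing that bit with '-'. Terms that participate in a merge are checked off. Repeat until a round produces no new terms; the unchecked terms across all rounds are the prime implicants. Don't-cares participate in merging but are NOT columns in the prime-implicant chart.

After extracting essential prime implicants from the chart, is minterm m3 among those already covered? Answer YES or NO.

YES

Round 0: 0011✓ 0101✓ 0110✓ 0111✓ 1000✓ 1001✓ 1101✓ 1111✓
Round 1: -101✓ -111✓ 0-11 01-1✓ 011- 1-01 100- 11-1✓
Round 2: -1-1
PIs = {-1-1, 0-11, 011-, 1-01, 100-}
Coverage chart:
  m3: 0-11 ←essential
  m5: -1-1 ←essential
  m6: 011- ←essential
  m9: 1-01,100-
  m13: -1-1,1-01
Essential: -1-1, 0-11, 011-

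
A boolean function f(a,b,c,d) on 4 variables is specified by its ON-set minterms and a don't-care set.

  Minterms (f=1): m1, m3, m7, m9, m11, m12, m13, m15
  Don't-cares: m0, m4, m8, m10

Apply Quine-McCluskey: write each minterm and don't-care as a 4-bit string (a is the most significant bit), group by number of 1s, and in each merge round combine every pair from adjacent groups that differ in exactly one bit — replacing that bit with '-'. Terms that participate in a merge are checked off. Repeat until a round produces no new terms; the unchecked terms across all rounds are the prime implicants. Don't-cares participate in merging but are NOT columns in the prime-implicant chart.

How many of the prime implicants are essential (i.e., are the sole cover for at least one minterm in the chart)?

[col 0] 0000*, 0001*, 0011*, 0100*, 0111*, 1000*, 1001*, 1010*, 1011*, 1100*, 1101*, 1111*
[col 1] -000*, -001*, -011*, -100*, -111*, 0-00*, 0-11*, 00-1*, 000-*, 1-00*, 1-01*, 1-11*, 10-0*, 10-1*, 100-*, 101-*, 11-1*, 110-*
[col 2] --00, --11, -0-1, -00-, 1--1, 1-0-, 10--
Prime implicants: --00, --11, -0-1, -00-, 1--1, 1-0-, 10--
PI chart (minterm → PIs covering it):
  1 | -0-1,-00-
  3 | --11,-0-1
  7 | --11  (sole → essential)
  9 | -0-1,-00-,1--1,1-0-,10--
  11 | --11,-0-1,1--1,10--
  12 | --00,1-0-
  13 | 1--1,1-0-
  15 | --11,1--1
Essential prime implicants: --11

1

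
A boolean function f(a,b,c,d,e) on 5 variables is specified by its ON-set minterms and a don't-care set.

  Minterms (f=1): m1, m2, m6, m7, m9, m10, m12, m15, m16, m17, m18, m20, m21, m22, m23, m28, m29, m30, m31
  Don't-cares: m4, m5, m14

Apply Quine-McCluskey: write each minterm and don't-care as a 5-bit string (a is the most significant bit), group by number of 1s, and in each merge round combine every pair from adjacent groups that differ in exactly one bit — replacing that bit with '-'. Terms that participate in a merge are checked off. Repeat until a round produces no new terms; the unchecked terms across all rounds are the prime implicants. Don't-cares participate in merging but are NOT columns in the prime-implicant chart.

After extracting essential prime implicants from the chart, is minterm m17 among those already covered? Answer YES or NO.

Round 0: 00001✓ 00010✓ 00100✓ 00101✓ 00110✓ 00111✓ 01001✓ 01010✓ 01100✓ 01110✓ 01111✓ 10000✓ 10001✓ 10010✓ 10100✓ 10101✓ 10110✓ 10111✓ 11100✓ 11101✓ 11110✓ 11111✓
Round 1: -0001✓ -0010✓ -0100✓ -0101✓ -0110✓ -0111✓ -1100✓ -1110✓ -1111✓ 0-001 0-010✓ 0-100✓ 0-110✓ 0-111✓ 00-01✓ 00-10✓ 001-0✓ 001-1✓ 0010-✓ 0011-✓ 01-10✓ 011-0✓ 0111-✓ 1-100✓ 1-101✓ 1-110✓ 1-111✓ 10-00✓ 10-01✓ 10-10✓ 100-0✓ 1000-✓ 101-0✓ 101-1✓ 1010-✓ 1011-✓ 111-0✓ 111-1✓ 1110-✓ 1111-✓
Round 2: --100✓ --110✓ --111✓ -0-01 -0-10 -01-0✓ -01-1✓ -010-✓ -011-✓ -11-0✓ -111-✓ 0--10 0-1-0✓ 0-11-✓ 001--✓ 1-1-0✓ 1-1-1✓ 1-10-✓ 1-11-✓ 10--0 10-0- 101--✓ 111--✓
Round 3: --1-0 --11- -01-- 1-1--
PIs = {--1-0, --11-, -0-01, -0-10, -01--, 0--10, 0-001, 1-1--, 10--0, 10-0-}
Coverage chart:
  m1: -0-01,0-001
  m2: -0-10,0--10
  m6: --1-0,--11-,-0-10,-01--,0--10
  m7: --11-,-01--
  m9: 0-001 ←essential
  m10: 0--10 ←essential
  m12: --1-0 ←essential
  m15: --11- ←essential
  m16: 10--0,10-0-
  m17: -0-01,10-0-
  m18: -0-10,10--0
  m20: --1-0,-01--,1-1--,10--0,10-0-
  m21: -0-01,-01--,1-1--,10-0-
  m22: --1-0,--11-,-0-10,-01--,1-1--,10--0
  m23: --11-,-01--,1-1--
  m28: --1-0,1-1--
  m29: 1-1-- ←essential
  m30: --1-0,--11-,1-1--
  m31: --11-,1-1--
Essential: --1-0, --11-, 0--10, 0-001, 1-1--

NO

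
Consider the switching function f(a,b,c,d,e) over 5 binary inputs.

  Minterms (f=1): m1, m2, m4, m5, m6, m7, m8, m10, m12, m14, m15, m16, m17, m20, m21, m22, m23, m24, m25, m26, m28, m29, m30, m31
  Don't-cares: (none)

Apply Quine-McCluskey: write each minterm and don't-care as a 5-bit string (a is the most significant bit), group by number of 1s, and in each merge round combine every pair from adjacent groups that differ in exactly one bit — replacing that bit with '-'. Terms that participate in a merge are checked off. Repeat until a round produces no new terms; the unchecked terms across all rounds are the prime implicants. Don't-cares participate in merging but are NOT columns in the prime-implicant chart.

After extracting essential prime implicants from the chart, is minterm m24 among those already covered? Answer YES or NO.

size-2^0 implicants → 00001(✓)  00010(✓)  00100(✓)  00101(✓)  00110(✓)  00111(✓)  01000(✓)  01010(✓)  01100(✓)  01110(✓)  01111(✓)  10000(✓)  10001(✓)  10100(✓)  10101(✓)  10110(✓)  10111(✓)  11000(✓)  11001(✓)  11010(✓)  11100(✓)  11101(✓)  11110(✓)  11111(✓)
size-2^1 implicants → -0001(✓)  -0100(✓)  -0101(✓)  -0110(✓)  -0111(✓)  -1000(✓)  -1010(✓)  -1100(✓)  -1110(✓)  -1111(✓)  0-010(✓)  0-100(✓)  0-110(✓)  0-111(✓)  00-01(✓)  00-10(✓)  001-0(✓)  001-1(✓)  0010-(✓)  0011-(✓)  01-00(✓)  01-10(✓)  010-0(✓)  011-0(✓)  0111-(✓)  1-000(✓)  1-001(✓)  1-100(✓)  1-101(✓)  1-110(✓)  1-111(✓)  10-00(✓)  10-01(✓)  1000-(✓)  101-0(✓)  101-1(✓)  1010-(✓)  1011-(✓)  11-00(✓)  11-01(✓)  11-10(✓)  110-0(✓)  1100-(✓)  111-0(✓)  111-1(✓)  1110-(✓)  1111-(✓)
size-2^2 implicants → --100(✓)  --110(✓)  --111(✓)  -0-01  -01-0(✓)  -01-1(✓)  -010-(✓)  -011-(✓)  -1-00(✓)  -1-10(✓)  -10-0(✓)  -11-0(✓)  -111-(✓)  0--10  0-1-0(✓)  0-11-(✓)  001--(✓)  01--0(✓)  1--00(✓)  1--01(✓)  1-00-(✓)  1-1-0(✓)  1-1-1(✓)  1-10-(✓)  1-11-(✓)  10-0-(✓)  101--(✓)  11--0(✓)  11-0-(✓)  111--(✓)
size-2^3 implicants → --1-0  --11-  -01--  -1--0  1--0-  1-1--
Unchecked terms (primes): --1-0, --11-, -0-01, -01--, -1--0, 0--10, 1--0-, 1-1--
Minterm coverage:
  m1 ⊆ -0-01 [E]
  m2 ⊆ 0--10 [E]
  m4 ⊆ --1-0,-01--
  m5 ⊆ -0-01,-01--
  m6 ⊆ --1-0,--11-,-01--,0--10
  m7 ⊆ --11-,-01--
  m8 ⊆ -1--0 [E]
  m10 ⊆ -1--0,0--10
  m12 ⊆ --1-0,-1--0
  m14 ⊆ --1-0,--11-,-1--0,0--10
  m15 ⊆ --11- [E]
  m16 ⊆ 1--0- [E]
  m17 ⊆ -0-01,1--0-
  m20 ⊆ --1-0,-01--,1--0-,1-1--
  m21 ⊆ -0-01,-01--,1--0-,1-1--
  m22 ⊆ --1-0,--11-,-01--,1-1--
  m23 ⊆ --11-,-01--,1-1--
  m24 ⊆ -1--0,1--0-
  m25 ⊆ 1--0- [E]
  m26 ⊆ -1--0 [E]
  m28 ⊆ --1-0,-1--0,1--0-,1-1--
  m29 ⊆ 1--0-,1-1--
  m30 ⊆ --1-0,--11-,-1--0,1-1--
  m31 ⊆ --11-,1-1--
E = {--11-, -0-01, -1--0, 0--10, 1--0-}

YES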